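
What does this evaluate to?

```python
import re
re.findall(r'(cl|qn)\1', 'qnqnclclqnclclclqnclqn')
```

After group 1 captures some text, `\1` only succeeds where that same text appears again.
With a single group, `findall` returns only what that group captured — 3 items.

['qn', 'cl', 'cl']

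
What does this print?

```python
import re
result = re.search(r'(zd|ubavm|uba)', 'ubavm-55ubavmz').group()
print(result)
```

Alternation tries branches left to right and keeps the first one that lets the overall match succeed at that position.
The match spans [0:5] → 'ubavm'.

ubavm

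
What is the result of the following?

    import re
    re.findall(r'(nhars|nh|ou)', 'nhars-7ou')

Alternation isn't longest-match — the leftmost alternative that fits at this position is chosen.
Matches: at [0:5] match 'nhars', group 1 = 'nhars'; at [7:9] match 'ou', group 1 = 'ou'.
Because there's exactly one group, `findall` drops the full match and keeps group 1 from each hit.

['nhars', 'ou']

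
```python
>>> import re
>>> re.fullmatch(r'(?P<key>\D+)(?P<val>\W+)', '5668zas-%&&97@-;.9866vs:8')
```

None

`re.fullmatch` requires the pattern to consume the entire string.
Here the string isn't matched end-to-end, so the call returns None.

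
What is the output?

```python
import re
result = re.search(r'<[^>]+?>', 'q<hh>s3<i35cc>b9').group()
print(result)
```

`re.search` tries every starting position until one works.
The match spans [1:5] → '<hh>'.

<hh>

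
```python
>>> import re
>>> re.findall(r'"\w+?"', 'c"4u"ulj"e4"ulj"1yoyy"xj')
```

Scanning left to right: at [1:5] → '"4u"'; at [8:12] → '"e4"'; at [15:22] → '"1yoyy"'.
With no groups in the pattern, `findall` gives back each whole match — 3 here.

['"4u"', '"e4"', '"1yoyy"']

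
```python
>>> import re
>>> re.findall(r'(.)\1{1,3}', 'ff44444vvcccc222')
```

['f', '4', 'v', 'c', '2']

After group 1 captures some text, `\1` only succeeds where that same text appears again.
`findall` collects group 1 from each match (5 total).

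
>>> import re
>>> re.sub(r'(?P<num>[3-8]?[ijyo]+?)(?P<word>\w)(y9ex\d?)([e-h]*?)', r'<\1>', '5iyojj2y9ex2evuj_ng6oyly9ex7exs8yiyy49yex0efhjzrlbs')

'<5iyojj>evuj_ng<6oy>exs8yiyy49yex0efhjzrlbs'

Pattern: optionally a character in [3-8], then one or more of one of [ijyo] (lazy) (captured as 'num'); then a word character (captured as 'word'); then the literal 'y9', then the literal 'ex', then optionally a digit (captured); then zero or more of a character in [e-h] (lazy) (captured).
With the lazy modifier that quantifier settles for the fewest repetitions that let the rest of the pattern succeed (the atoms after it are unaffected and can still be greedy).
Matches: at [0:12] → '5iyojj2y9ex2'; at [19:28] → '6oyly9ex7'.
The replacement refers to a captured group, so each match is rewritten using its own captured text.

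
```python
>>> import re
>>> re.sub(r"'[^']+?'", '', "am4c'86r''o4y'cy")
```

'am4ccy'

Each match is replaced by ''.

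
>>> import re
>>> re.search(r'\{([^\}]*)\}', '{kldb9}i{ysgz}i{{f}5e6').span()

(0, 7)

`search` walks the string left to right and returns the first match it finds.
The match spans [0:7] → '{kldb9}'.
Captured: group 1 = 'kldb9'.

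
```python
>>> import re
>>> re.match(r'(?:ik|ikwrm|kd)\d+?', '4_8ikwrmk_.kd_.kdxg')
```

None

`re.match` won't scan ahead — the pattern has to work from the very first character.
Here position 0 doesn't satisfy it, so the call returns None.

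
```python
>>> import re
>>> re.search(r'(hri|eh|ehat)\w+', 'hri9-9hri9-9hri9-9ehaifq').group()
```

'hri9'

`re.search` scans for the first position where the pattern succeeds.
The match spans [0:4] → 'hri9'.
Captured: group 1 = 'hri'.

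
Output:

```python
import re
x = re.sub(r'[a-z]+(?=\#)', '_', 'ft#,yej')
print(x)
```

_#,yej

The `(?=…)`/`(?<=…)` assertion just peeks at neighbouring text; it doesn't advance the match position.
Each match is replaced by '_'.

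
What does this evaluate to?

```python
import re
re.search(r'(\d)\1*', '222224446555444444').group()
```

'22222'

`\1` has to match the exact text group 1 already captured.
`re.search` tries every starting position until one works.
The match spans [0:5] → '22222'.
Captured: group 1 = '2'.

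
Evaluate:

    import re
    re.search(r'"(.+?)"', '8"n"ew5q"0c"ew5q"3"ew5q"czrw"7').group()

'"n"'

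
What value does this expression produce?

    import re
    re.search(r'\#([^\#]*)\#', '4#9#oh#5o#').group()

`search` walks the string left to right and returns the first match it finds.
The match spans [1:4] → '#9#'.
Captured: group 1 = '9'.

'#9#'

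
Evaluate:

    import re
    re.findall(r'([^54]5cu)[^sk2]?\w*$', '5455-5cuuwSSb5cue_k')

['-5cu']

The pattern matches any character except [54], then the literal '5cu' (captured); then optionally any character except [sk2]; then zero or more of a word character; then anchored at the end.
Walking the string: at [4:19] match '-5cuuwSSb5cue_k', group 1 = '-5cu'.
With a single group, `findall` returns only what that group captured — 1 item.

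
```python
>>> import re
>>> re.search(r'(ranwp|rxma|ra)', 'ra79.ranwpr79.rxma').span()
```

(0, 2)

`search` walks the string left to right and returns the first match it finds.
The match spans [0:2] → 'ra'.
Captured: group 1 = 'ra'.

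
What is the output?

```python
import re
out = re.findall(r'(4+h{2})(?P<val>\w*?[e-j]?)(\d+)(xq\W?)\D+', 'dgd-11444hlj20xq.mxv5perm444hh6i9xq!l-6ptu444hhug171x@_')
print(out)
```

[('444hh', '6i', '9', 'xq!')]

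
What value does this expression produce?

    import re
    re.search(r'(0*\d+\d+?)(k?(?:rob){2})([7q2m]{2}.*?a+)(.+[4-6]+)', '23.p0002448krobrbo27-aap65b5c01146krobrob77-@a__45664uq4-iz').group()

'01146krobrob77-@a__45664uq4'

This matches zero or more of a literal '0', then one or more of a digit, then one or more of a digit (lazy) (captured); then optionally the literal 'k', then the literal 'rob' repeated 2 times (captured); then exactly 2 of one of [7q2m], then zero or more of any character (lazy), then one or more of the literal 'a' (captured); then one or more of any character, then one or more of a character in [4-6] (captured).
`search` walks the string left to right and returns the first match it finds.
The match spans [29:56] → '01146krobrob77-@a__45664uq4'.
Captured: group 1 = '01146', group 2 = 'krobrob', group 3 = '77-@a', group 4 = '__45664uq4'.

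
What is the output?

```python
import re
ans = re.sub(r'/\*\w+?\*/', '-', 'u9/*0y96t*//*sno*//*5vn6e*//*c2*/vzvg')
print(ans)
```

Every occurrence is swapped for '-'.

u9----vzvg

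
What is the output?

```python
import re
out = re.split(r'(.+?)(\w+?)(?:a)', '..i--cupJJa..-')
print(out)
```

Pattern: one or more of any character (lazy) (captured); then one or more of a word character (lazy) (captured); then a literal 'a' (non-capturing group).
A `+?`/`*?`/`{m,n}?` starts at its minimum and grows only as far as needed for what follows to match.
Matches to split on: at [0:11] → '..i--cupJJa'.
`re.split` interleaves the captured-group text with the surrounding fragments.

['', '..i--', 'cupJJ', '..-']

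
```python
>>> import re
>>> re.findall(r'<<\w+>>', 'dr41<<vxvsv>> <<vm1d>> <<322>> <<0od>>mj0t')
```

['<<vxvsv>>', '<<vm1d>>', '<<322>>', '<<0od>>']

Since nothing is captured, `findall` lists the 4 matched substrings directly.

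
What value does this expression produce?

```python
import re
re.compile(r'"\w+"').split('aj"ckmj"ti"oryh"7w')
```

['aj', 'ti', '7w']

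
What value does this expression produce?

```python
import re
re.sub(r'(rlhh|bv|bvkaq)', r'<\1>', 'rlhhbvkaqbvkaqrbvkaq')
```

'<rlhh><bv>kaq<bv>kaqr<bv>kaq'

Alternation tries branches left to right and keeps the first one that lets the overall match succeed at that position.
`\1` in the replacement pulls in group 1's text for each match.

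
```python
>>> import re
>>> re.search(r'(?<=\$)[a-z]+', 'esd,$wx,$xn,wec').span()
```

(5, 7)

Because the assertion is zero-width, the text it checks is not consumed and won't appear in the result.
`search` walks the string left to right and returns the first match it finds.
The match spans [5:7] → 'wx'.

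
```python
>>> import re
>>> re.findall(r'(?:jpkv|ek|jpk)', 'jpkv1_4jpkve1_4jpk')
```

['jpkv', 'jpkv', 'jpk']

`|` is ordered: at each position the engine commits to the first alternative that works.
Scanning left to right: at [0:4] → 'jpkv'; at [7:11] → 'jpkv'; at [15:18] → 'jpk'.
With no groups in the pattern, `findall` gives back each whole match — 3 here.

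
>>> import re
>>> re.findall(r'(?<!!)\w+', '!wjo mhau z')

['jo', 'mhau', 'z']

The negative lookahead/lookbehind blocks any match where the forbidden context is present.
Since nothing is captured, `findall` lists the 3 matched substrings directly.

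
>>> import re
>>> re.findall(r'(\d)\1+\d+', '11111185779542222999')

After group 1 captures some text, `\1` only succeeds where that same text appears again.
Because there's exactly one group, `findall` drops the full match and keeps group 1 from the one hit.

['1']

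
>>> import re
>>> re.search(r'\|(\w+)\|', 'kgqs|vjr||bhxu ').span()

`re.search` tries every starting position until one works.
The match spans [4:9] → '|vjr|'.
Captured: group 1 = 'vjr'.

(4, 9)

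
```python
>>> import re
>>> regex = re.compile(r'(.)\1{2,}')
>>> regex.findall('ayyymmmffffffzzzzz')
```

`\1` is not a pattern — it's the concrete string captured by group 1, re-applied verbatim.
Matches: at [1:4] match 'yyy', group 1 = 'y'; at [4:7] match 'mmm', group 1 = 'm'; at [7:13] match 'ffffff', group 1 = 'f'; at [13:18] match 'zzzzz', group 1 = 'z'.
`findall` collects group 1 from each match (4 total).

['y', 'm', 'f', 'z']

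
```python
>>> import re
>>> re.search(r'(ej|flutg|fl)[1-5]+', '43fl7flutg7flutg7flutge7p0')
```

None

`search` walks the string left to right and returns the first match it finds.
Here the pattern never matches, so the call returns None.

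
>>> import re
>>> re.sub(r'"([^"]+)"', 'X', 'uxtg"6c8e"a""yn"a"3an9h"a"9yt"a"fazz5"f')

'uxtgXa"XaXaXaXf'

Matches: at [4:10] → '"6c8e"'; at [12:16] → '"yn"'; at [17:24] → '"3an9h"'; at [25:30] → '"9yt"'; at [31:38] → '"fazz5"'.
`sub` substitutes 'X' at each match site.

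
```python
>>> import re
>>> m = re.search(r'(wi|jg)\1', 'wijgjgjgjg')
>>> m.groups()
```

('jg',)

The backreference `\1` re-matches whatever the first group consumed, character for character.
`re.search` scans for the first position where the pattern succeeds.
The match spans [2:6] → 'jgjg'.
Captured: group 1 = 'jg'.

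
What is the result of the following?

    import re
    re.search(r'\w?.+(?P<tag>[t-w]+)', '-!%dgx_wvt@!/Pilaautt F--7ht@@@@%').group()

This matches optionally a word character, then one or more of any character; then one or more of a character in [t-w] (captured as 'tag').
`re.search` tries every starting position until one works.
The match spans [0:28] → '-!%dgx_wvt@!/Pilaautt F--7ht'.
Captured: group 1 = 't'.

'-!%dgx_wvt@!/Pilaautt F--7ht'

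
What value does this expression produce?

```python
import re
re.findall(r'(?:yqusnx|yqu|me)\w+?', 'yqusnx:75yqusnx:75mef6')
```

['yqus', 'yqus', 'mef']

Scanning left to right: at [0:4] → 'yqus'; at [9:13] → 'yqus'; at [18:21] → 'mef'.
Since nothing is captured, `findall` lists the 3 matched substrings directly.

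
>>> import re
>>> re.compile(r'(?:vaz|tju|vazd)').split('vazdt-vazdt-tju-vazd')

Alternation tries branches left to right and keeps the first one that lets the overall match succeed at that position.
Matches to split on: at [0:3] → 'vaz'; at [6:9] → 'vaz'; at [12:15] → 'tju'; at [16:19] → 'vaz'.
Each match becomes a cut point; 5 segments remain.

['', 'dt-', 'dt-', '-', 'd']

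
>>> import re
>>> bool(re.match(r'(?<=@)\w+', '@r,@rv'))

The `(?=…)`/`(?<=…)` assertion just peeks at neighbouring text; it doesn't advance the match position.
`re.match` only tries the pattern at the start of the string.
Here position 0 doesn't satisfy it, so the call returns None, and `bool(None)` is False.

False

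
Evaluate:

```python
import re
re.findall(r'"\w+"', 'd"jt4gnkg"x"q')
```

Matches: at [1:10] → '"jt4gnkg"'.
No capturing groups, so `findall` returns the 1 full match string.

['"jt4gnkg"']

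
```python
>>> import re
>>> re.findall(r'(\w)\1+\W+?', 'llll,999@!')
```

`\1` is not a pattern — it's the concrete string captured by group 1, re-applied verbatim.
`findall` collects group 1 from each match (2 total).

['l', '9']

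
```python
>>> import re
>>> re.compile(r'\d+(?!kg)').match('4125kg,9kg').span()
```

(0, 3)

`(?!…)`/`(?<!…)` only lets a position through if the neighbouring text does NOT match; no characters are consumed.
With `match`, the pattern is implicitly anchored at the beginning.
The match spans [0:3] → '412'.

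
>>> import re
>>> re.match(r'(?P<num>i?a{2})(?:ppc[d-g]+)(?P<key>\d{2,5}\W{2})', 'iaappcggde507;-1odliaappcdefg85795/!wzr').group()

'iaappcggde507;-'

The pattern matches optionally the literal 'i', then exactly 2 of the literal 'a' (captured as 'num'); then the literal 'ppc', then one or more of a character in [d-g] (non-capturing group); then 2 to 5 of a digit, then exactly 2 of a non-word character (captured as 'key').
`match` is anchored at position 0; if the pattern doesn't fit there, it returns None.
The match spans [0:15] → 'iaappcggde507;-'.
Captured: group 1 = 'iaa', group 2 = '507;-'.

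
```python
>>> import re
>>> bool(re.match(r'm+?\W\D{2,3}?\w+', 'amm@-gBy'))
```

False

`re.match` only tries the pattern at the start of the string.
Here the pattern fails at index 0, so the call returns None, and `bool(None)` is False.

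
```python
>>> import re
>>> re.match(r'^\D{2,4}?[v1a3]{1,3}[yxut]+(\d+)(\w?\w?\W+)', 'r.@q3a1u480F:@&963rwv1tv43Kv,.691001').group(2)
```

This matches anchored at the start of the string; then 2 to 4 of a non-digit (lazy), then 1 to 3 of one of [v1a3], then one or more of one of [yxut]; then one or more of a digit (captured); then optionally a word character, then optionally a word character, then one or more of a non-word character (captured).
With `match`, the pattern is implicitly anchored at the beginning.
The match spans [0:15] → 'r.@q3a1u480F:@&'.
Captured: group 1 = '480', group 2 = 'F:@&'.

'F:@&'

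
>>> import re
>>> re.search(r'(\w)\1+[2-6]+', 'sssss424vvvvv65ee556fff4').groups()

('s',)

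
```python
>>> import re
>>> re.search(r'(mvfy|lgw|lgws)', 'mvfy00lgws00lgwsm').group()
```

'mvfy'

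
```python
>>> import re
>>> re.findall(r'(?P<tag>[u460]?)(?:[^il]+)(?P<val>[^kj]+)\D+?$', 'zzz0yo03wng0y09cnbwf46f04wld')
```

[('', 'l')]

This matches optionally one of [u460] (captured as 'tag'); then one or more of any character except [il] (non-capturing group); then one or more of any character except [kj] (captured as 'val'); then one or more of a non-digit (lazy); then anchored at the end.
Walking the string: at [0:28] match 'zzz0yo03wng0y09cnbwf46f04wld', groups = ('', 'l').
`findall` packs the 2 group values into a tuple for every match.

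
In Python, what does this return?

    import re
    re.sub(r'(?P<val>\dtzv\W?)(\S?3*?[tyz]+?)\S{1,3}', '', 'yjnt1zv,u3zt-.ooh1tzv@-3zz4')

The pattern matches a digit, then the literal 'tzv', then optionally a non-word character (captured as 'val'); then optionally a non-whitespace character, then zero or more of a literal '3' (lazy), then one or more of one of [tyz] (lazy) (captured); then 1 to 3 of a non-whitespace character.
Matches: at [17:27] → '1tzv@-3zz4'.
Each match is replaced by ''.

'yjnt1zv,u3zt-.ooh'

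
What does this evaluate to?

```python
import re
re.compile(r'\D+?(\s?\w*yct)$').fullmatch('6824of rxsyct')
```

`re.fullmatch` requires the pattern to consume the entire string.
Here the string isn't matched end-to-end, so the call returns None.

None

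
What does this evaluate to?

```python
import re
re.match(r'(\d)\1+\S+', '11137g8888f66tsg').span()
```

`\1` has to match the exact text group 1 already captured.
`match` is anchored at position 0; if the pattern doesn't fit there, it returns None.
The match spans [0:16] → '11137g8888f66tsg'.
Captured: group 1 = '1'.

(0, 16)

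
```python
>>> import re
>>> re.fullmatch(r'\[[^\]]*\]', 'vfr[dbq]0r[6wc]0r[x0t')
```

`re.fullmatch` is like wrapping the pattern in `^…$` (in single-line mode).
Here the pattern can't cover the whole string, so the call returns None.

None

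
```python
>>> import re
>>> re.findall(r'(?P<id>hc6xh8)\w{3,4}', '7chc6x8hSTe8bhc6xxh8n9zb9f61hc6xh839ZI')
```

['hc6xh8']

This matches the literal 'hc6', then the literal 'xh8' (captured as 'id'); then 3 to 4 of a word character.
Because there's exactly one group, `findall` drops the full match and keeps group 1 from the one hit.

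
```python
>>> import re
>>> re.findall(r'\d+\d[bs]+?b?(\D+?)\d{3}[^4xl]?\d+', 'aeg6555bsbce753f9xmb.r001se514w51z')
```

Pattern: one or more of a digit; then a digit, then one or more of one of [bs] (lazy), then optionally a literal 'b'; then one or more of a non-digit (lazy) (captured); then exactly 3 of a digit, then optionally any character except [4xl], then one or more of a digit.
Scanning left to right: at [3:17] match '6555bsbce753f9', group 1 = 'sbce'; at [22:33] match '001se514w51', group 1 = 'e'.
Because there's exactly one group, `findall` drops the full match and keeps group 1 from each hit.

['sbce', 'e']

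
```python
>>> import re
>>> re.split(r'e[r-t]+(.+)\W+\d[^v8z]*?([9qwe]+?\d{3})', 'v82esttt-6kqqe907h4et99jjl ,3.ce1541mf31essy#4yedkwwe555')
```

['v82', '-6kqqe907h4et99jjl ,3.ce1541mf31essy', 'wwe555', '']

The `?` after the quantifier makes it lazy — it takes as little as possible before letting the rest of the pattern try.
The group in the pattern means `split` returns the separators' captures alongside the pieces.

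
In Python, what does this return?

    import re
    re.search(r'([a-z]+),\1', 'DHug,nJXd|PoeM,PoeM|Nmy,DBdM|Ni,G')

The backreference `\1` re-matches whatever the first group consumed, character for character.
Unlike `match`, `search` isn't anchored — it looks for the pattern anywhere in the string.
Here no position works, so the call returns None.

None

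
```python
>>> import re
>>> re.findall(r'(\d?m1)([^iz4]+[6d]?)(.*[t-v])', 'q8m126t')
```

The pattern matches optionally a digit, then the literal 'm1' (captured); then one or more of any character except [iz4], then optionally one of [6d] (captured); then zero or more of any character, then a character in [t-v] (captured).
Scanning left to right: at [1:7] match '8m126t', groups = ('8m1', '26', 't').
Multiple groups make `findall` return tuples — one 3-tuple for the one match.

[('8m1', '26', 't')]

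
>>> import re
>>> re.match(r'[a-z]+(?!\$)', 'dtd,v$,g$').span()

The negative lookahead/lookbehind blocks any match where the forbidden context is present.
With `match`, the pattern is implicitly anchored at the beginning.
The match spans [0:3] → 'dtd'.

(0, 3)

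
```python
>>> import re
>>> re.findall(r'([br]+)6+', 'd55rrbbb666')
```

['rrbbb']

This matches one or more of one of [br] (captured); then one or more of a literal '6'.
Matches: at [3:11] match 'rrbbb666', group 1 = 'rrbbb'.
One capturing group, so `findall` returns just the captured substring from the one match — 1 in all.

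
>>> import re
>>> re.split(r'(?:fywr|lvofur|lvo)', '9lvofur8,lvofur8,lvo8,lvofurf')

['9', '8,', '8,', '8,', 'f']

Alternation tries branches left to right and keeps the first one that lets the overall match succeed at that position.
Matches to split on: at [1:7] → 'lvofur'; at [9:15] → 'lvofur'; at [17:20] → 'lvo'; at [22:28] → 'lvofur'.
The string is cut at each match, leaving 5 pieces.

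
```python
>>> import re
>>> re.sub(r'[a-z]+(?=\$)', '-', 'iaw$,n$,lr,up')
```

'-$,-$,lr,up'

The lookaround is zero-width — it requires the adjacent text to match without consuming it, so the asserted text isn't part of the match.
Matches: at [0:3] → 'iaw'; at [5:6] → 'n'.
`sub` substitutes '-' at each match site.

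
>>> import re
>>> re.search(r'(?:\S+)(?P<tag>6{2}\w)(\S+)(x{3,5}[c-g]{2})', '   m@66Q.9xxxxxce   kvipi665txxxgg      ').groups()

('66Q', '.9xx', 'xxxce')

The pattern matches one or more of a non-whitespace character (non-capturing group); then exactly 2 of a literal '6', then a word character (captured as 'tag'); then one or more of a non-whitespace character (captured); then 3 to 5 of a literal 'x', then exactly 2 of a character in [c-g] (captured).
`search` walks the string left to right and returns the first match it finds.
The match spans [3:17] → 'm@66Q.9xxxxxce'.
Captured: group 1 = '66Q', group 2 = '.9xx', group 3 = 'xxxce'.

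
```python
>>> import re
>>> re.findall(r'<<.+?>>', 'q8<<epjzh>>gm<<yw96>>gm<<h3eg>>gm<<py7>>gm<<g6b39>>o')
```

With the lazy modifier that quantifier settles for the fewest repetitions that let the rest of the pattern succeed (the atoms after it are unaffected and can still be greedy).
Matches: at [2:11] → '<<epjzh>>'; at [13:21] → '<<yw96>>'; at [23:31] → '<<h3eg>>'; at [33:40] → '<<py7>>'; at [42:51] → '<<g6b39>>'.
With no groups in the pattern, `findall` gives back each whole match — 5 here.

['<<epjzh>>', '<<yw96>>', '<<h3eg>>', '<<py7>>', '<<g6b39>>']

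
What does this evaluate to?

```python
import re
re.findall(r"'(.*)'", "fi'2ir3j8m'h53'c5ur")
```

Scanning left to right: at [2:15] match "'2ir3j8m'h53'", group 1 = "2ir3j8m'h53".
With a single group, `findall` returns only what that group captured — 1 item.

["2ir3j8m'h53"]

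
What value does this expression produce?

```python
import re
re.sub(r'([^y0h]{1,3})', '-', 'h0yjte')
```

The pattern matches 1 to 3 of any character except [y0h] (captured).
`sub` substitutes '-' at each match site.

'h0y-'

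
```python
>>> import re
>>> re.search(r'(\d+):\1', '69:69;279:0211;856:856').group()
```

'69:69'

The backreference `\1` re-matches whatever the first group consumed, character for character.
`search` walks the string left to right and returns the first match it finds.
The match spans [0:5] → '69:69'.
Captured: group 1 = '69'.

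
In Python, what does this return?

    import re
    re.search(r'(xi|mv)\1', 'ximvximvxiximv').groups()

('xi',)

`\1` has to match the exact text group 1 already captured.
Unlike `match`, `search` isn't anchored — it looks for the pattern anywhere in the string.
The match spans [8:12] → 'xixi'.
Captured: group 1 = 'xi'.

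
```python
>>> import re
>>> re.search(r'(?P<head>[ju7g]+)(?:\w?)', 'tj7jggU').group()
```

This matches one or more of one of [ju7g] (captured as 'head'); then optionally a word character (non-capturing group).
`re.search` tries every starting position until one works.
The match spans [1:7] → 'j7jggU'.
Captured: group 1 = 'j7jgg'.

'j7jggU'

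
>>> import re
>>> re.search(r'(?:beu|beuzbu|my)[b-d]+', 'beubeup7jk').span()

(0, 4)

The match spans [0:4] → 'beub'.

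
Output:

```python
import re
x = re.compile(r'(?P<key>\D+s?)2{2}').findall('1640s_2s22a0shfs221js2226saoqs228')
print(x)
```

One capturing group, so `findall` returns just the captured substring from each match — 4 in all.

['s', 'shfs', 'js', 'saoqs']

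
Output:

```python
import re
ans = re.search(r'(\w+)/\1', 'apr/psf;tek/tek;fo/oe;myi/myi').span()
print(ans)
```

(8, 15)

A backreference is literal: `\1` must see the identical characters the first group matched.
The match spans [8:15] → 'tek/tek'.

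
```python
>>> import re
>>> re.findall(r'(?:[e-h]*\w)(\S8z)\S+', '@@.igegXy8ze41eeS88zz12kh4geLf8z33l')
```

['y8z']

`findall` collects group 1 from the one match (1 total).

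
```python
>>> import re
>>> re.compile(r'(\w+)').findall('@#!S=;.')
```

['S']

This matches one or more of a word character (captured).
Because there's exactly one group, `findall` drops the full match and keeps group 1 from the one hit.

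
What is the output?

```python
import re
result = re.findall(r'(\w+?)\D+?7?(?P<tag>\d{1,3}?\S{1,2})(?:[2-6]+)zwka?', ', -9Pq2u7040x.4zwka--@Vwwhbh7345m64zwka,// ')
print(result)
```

[('9Pq2', '040x.'), ('V', '345m')]

The `?` after the quantifier makes it lazy — it takes as little as possible before letting the rest of the pattern try.
2 groups means each result is a tuple of 2 captured strings — 2 here.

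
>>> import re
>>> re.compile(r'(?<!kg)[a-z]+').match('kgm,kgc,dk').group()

The negative lookaround is zero-width — it rules out positions where the adjacent text would match, without consuming anything.
`re.match` only tries the pattern at the start of the string.
The match spans [0:3] → 'kgm'.

'kgm'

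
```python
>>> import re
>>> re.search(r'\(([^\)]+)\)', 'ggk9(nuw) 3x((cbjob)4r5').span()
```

The match spans [4:9] → '(nuw)'.

(4, 9)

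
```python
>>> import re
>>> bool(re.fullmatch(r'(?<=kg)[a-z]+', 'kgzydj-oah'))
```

False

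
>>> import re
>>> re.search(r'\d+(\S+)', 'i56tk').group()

Pattern: one or more of a digit; then one or more of a non-whitespace character (captured).
`re.search` scans for the first position where the pattern succeeds.
The match spans [1:5] → '56tk'.
Captured: group 1 = 'tk'.

'56tk'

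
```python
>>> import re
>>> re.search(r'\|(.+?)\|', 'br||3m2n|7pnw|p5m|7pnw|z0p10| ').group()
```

'||3m2n|'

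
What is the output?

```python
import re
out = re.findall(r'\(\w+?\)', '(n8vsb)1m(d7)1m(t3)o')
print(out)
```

['(n8vsb)', '(d7)', '(t3)']

Walking the string: at [0:7] → '(n8vsb)'; at [9:13] → '(d7)'; at [15:19] → '(t3)'.
No capturing groups, so `findall` returns the 3 full match strings.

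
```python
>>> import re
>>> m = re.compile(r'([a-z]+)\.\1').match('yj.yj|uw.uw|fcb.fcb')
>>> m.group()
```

'yj.yj'

`match` is anchored at position 0; if the pattern doesn't fit there, it returns None.
The match spans [0:5] → 'yj.yj'.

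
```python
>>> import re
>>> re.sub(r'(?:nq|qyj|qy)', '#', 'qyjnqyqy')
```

'##y#'

`|` is ordered: at each position the engine commits to the first alternative that works.
Each match is replaced by '#'.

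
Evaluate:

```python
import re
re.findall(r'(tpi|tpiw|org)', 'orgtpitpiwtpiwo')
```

['org', 'tpi', 'tpi', 'tpi']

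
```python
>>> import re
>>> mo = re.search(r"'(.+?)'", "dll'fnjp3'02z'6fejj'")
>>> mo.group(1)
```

The match spans [3:10] → "'fnjp3'".
Captured: group 1 = 'fnjp3'.

'fnjp3'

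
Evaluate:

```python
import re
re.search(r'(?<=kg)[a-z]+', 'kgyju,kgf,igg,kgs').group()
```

'yju'

Because the assertion is zero-width, the text it checks is not consumed and won't appear in the result.
The match spans [2:5] → 'yju'.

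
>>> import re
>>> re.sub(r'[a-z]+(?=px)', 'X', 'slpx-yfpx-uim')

The lookaround is zero-width — it requires the adjacent text to match without consuming it, so the asserted text isn't part of the match.
Every occurrence is swapped for 'X'.

'Xpx-Xpx-uim'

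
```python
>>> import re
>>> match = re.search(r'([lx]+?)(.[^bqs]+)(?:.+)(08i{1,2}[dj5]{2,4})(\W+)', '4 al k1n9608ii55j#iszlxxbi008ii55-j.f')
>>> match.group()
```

Pattern: one or more of one of [lx] (lazy) (captured); then any character, then one or more of any character except [bqs] (captured); then one or more of any character (non-capturing group); then the literal '08', then 1 to 2 of the literal 'i', then 2 to 4 of one of [dj5] (captured); then one or more of a non-word character (captured).
`search` walks the string left to right and returns the first match it finds.
The match spans [3:34] → 'l k1n9608ii55j#iszlxxbi008ii55-'.
Captured: group 1 = 'l', group 2 = ' k1n9608ii55j#i', group 3 = '08ii55', group 4 = '-'.

'l k1n9608ii55j#iszlxxbi008ii55-'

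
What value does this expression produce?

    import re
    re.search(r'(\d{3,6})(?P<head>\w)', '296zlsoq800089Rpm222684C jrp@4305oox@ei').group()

'296z'

The match spans [0:4] → '296z'.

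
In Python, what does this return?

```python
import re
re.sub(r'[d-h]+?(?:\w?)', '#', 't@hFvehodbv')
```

't@#v#o#v'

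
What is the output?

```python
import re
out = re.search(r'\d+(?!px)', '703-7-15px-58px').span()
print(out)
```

(0, 3)

The negative lookaround is zero-width — it rules out positions where the adjacent text would match, without consuming anything.
The match spans [0:3] → '703'.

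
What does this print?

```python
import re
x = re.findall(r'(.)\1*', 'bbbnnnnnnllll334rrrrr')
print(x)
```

`\1` is not a pattern — it's the concrete string captured by group 1, re-applied verbatim.
Walking the string: at [0:3] match 'bbb', group 1 = 'b'; at [3:9] match 'nnnnnn', group 1 = 'n'; at [9:13] match 'llll', group 1 = 'l'; at [13:15] match '33', group 1 = '3'; at [15:16] match '4', group 1 = '4'; ….
`findall` collects group 1 from each match (6 total).

['b', 'n', 'l', '3', '4', 'r']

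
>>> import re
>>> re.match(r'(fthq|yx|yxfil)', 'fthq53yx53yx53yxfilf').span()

`match` is anchored at position 0; if the pattern doesn't fit there, it returns None.
The match spans [0:4] → 'fthq'.

(0, 4)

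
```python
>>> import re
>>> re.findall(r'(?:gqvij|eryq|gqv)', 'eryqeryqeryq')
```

['eryq', 'eryq', 'eryq']

No capturing groups, so `findall` returns the 3 full match strings.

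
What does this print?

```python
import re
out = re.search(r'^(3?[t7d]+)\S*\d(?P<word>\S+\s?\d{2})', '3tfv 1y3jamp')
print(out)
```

The pattern matches anchored at the start of the string; then optionally the literal '3', then one or more of one of [t7d] (captured); then zero or more of a non-whitespace character, then a digit; then one or more of a non-whitespace character, then optionally whitespace, then exactly 2 of a digit (captured as 'word').
`re.search` tries every starting position until one works.
Here no position works, so the call returns None.

None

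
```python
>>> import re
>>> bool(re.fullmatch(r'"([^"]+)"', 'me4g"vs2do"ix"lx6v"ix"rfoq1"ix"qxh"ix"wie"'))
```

False

For `fullmatch`, every character of the input must be accounted for by the pattern.
Here the pattern can't cover the whole string, so the call returns None, and `bool(None)` is False.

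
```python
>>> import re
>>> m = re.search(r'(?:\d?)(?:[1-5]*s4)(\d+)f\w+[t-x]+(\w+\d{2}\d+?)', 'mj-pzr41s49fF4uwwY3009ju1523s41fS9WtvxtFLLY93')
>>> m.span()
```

The match spans [6:28] → '41s49fF4uwwY3009ju1523'.

(6, 28)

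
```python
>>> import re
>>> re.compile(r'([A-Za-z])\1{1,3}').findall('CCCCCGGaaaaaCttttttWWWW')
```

['C', 'G', 'a', 't', 't', 'W']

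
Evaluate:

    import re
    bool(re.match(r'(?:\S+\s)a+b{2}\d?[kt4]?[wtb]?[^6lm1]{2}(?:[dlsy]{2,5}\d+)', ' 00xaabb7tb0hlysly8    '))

`match` is anchored at position 0; if the pattern doesn't fit there, it returns None.
Here position 0 doesn't satisfy it, so the call returns None, and `bool(None)` is False.

False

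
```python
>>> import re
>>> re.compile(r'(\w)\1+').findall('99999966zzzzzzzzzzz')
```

`\1` has to match the exact text group 1 already captured.
Walking the string: at [0:6] match '999999', group 1 = '9'; at [6:8] match '66', group 1 = '6'; at [8:19] match 'zzzzzzzzzzz', group 1 = 'z'.
Because there's exactly one group, `findall` drops the full match and keeps group 1 from each hit.

['9', '6', 'z']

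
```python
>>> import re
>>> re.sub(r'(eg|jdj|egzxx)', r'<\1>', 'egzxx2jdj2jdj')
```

'<eg>zxx2<jdj>2<jdj>'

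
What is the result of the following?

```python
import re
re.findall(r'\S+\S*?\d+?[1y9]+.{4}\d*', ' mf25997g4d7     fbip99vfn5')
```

['mf25997g4d7', 'fbip99vfn5']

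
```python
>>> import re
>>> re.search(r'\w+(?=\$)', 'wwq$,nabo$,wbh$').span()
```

(0, 3)

The `(?=…)`/`(?<=…)` assertion just peeks at neighbouring text; it doesn't advance the match position.
Unlike `match`, `search` isn't anchored — it looks for the pattern anywhere in the string.
The match spans [0:3] → 'wwq'.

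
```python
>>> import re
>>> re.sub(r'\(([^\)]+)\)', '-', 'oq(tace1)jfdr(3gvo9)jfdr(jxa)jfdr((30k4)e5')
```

'oq-jfdr-jfdr-jfdr-e5'

Matches: at [2:9] → '(tace1)'; at [13:20] → '(3gvo9)'; at [24:29] → '(jxa)'; at [33:40] → '((30k4)'.
Each match is replaced by '-'.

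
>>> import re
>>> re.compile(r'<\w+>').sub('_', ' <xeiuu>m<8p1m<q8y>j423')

' _m<8p1m_j423'

Matches: at [1:8] → '<xeiuu>'; at [14:19] → '<q8y>'.
Each match is replaced by '_'.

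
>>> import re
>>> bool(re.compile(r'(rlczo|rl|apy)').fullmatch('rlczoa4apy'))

For `fullmatch`, every character of the input must be accounted for by the pattern.
Here there's no way to consume every character, so the call returns None, and `bool(None)` is False.

False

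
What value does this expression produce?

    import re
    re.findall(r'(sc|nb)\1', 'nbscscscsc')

After group 1 captures some text, `\1` only succeeds where that same text appears again.
Matches: at [2:6] match 'scsc', group 1 = 'sc'; at [6:10] match 'scsc', group 1 = 'sc'.
Because there's exactly one group, `findall` drops the full match and keeps group 1 from each hit.

['sc', 'sc']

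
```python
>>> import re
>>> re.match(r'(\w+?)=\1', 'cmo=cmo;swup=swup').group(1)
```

The match spans [0:7] → 'cmo=cmo'.
Captured: group 1 = 'cmo'.

'cmo'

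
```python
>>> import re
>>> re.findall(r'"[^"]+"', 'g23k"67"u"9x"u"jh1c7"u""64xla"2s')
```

['"67"', '"9x"', '"jh1c7"', '"64xla"']

No capturing groups, so `findall` returns the 4 full match strings.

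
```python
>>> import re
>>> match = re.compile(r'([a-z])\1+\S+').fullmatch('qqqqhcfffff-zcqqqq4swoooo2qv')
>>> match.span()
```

(0, 28)

`\1` is not a pattern — it's the concrete string captured by group 1, re-applied verbatim.
For `fullmatch`, every character of the input must be accounted for by the pattern.
The match spans [0:28] → 'qqqqhcfffff-zcqqqq4swoooo2qv'.
Captured: group 1 = 'q'.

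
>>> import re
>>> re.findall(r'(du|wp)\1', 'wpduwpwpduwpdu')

['wp']

A backreference is literal: `\1` must see the identical characters the first group matched.
With a single group, `findall` returns only what that group captured — 1 item.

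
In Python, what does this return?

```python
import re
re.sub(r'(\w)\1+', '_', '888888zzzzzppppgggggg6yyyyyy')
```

`\1` is not a pattern — it's the concrete string captured by group 1, re-applied verbatim.
Matches: at [0:6] → '888888'; at [6:11] → 'zzzzz'; at [11:15] → 'pppp'; at [15:21] → 'gggggg'; at [22:28] → 'yyyyyy'.
Every occurrence is swapped for '_'.

'____6_'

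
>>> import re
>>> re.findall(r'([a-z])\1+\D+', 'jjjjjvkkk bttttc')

['j']

`\1` has to match the exact text group 1 already captured.
Matches: at [0:16] match 'jjjjjvkkk bttttc', group 1 = 'j'.
With a single group, `findall` returns only what that group captured — 1 item.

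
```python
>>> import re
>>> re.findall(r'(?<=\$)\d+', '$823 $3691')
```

['823', '3691']

The `(?=…)`/`(?<=…)` assertion just peeks at neighbouring text; it doesn't advance the match position.
`findall` yields the raw match text (2 of them) because the pattern has no groups.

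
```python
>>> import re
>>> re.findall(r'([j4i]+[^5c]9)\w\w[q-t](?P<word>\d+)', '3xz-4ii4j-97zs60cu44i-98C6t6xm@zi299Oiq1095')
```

[('4ii4j-9', '60')]

2 groups means the one result is a tuple of 2 captured strings — 1 here.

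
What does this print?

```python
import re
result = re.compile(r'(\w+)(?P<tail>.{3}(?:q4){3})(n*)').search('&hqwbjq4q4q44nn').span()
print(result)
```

(1, 12)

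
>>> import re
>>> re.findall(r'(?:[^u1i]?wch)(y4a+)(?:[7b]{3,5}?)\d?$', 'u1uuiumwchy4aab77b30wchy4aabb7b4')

['y4aa']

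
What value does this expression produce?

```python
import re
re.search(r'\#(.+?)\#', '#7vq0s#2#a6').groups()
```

('7vq0s',)

The `?` after the quantifier makes it lazy — it takes as little as possible before letting the rest of the pattern try.
`re.search` scans for the first position where the pattern succeeds.
The match spans [0:7] → '#7vq0s#'.
Captured: group 1 = '7vq0s'.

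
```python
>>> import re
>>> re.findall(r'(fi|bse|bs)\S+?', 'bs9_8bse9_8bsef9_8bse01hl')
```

Alternation tries branches left to right and keeps the first one that lets the overall match succeed at that position.
`findall` collects group 1 from each match (4 total).

['bs', 'bse', 'bse', 'bse']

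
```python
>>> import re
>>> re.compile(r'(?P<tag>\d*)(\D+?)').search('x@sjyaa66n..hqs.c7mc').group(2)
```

This matches zero or more of a digit (captured as 'tag'); then one or more of a non-digit (lazy) (captured).
`re.search` scans for the first position where the pattern succeeds.
The match spans [0:1] → 'x'.
Captured: group 1 = '', group 2 = 'x'.

'x'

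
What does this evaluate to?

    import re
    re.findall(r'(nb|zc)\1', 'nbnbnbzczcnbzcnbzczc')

`\1` is not a pattern — it's the concrete string captured by group 1, re-applied verbatim.
One capturing group, so `findall` returns just the captured substring from each match — 3 in all.

['nb', 'zc', 'zc']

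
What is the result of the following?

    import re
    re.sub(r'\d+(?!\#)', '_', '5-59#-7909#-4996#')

'_-_9#-_9#-_6#'

The negative lookaround is zero-width — it rules out positions where the adjacent text would match, without consuming anything.
Matches: at [0:1] → '5'; at [2:3] → '5'; at [6:9] → '790'; at [12:15] → '499'.
Every occurrence is swapped for '_'.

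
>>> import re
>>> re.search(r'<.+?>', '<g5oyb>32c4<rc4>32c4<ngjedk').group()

Lazy quantifiers expand one character at a time until the remainder of the pattern can match.
`search` walks the string left to right and returns the first match it finds.
The match spans [0:7] → '<g5oyb>'.

'<g5oyb>'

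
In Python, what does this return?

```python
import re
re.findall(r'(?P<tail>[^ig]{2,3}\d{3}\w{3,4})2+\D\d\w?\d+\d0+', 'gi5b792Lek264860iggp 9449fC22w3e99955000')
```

['p 9449fC2']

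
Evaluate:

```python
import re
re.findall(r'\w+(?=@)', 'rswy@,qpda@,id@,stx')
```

The lookaround is zero-width — it requires the adjacent text to match without consuming it, so the asserted text isn't part of the match.
Since nothing is captured, `findall` lists the 3 matched substrings directly.

['rswy', 'qpda', 'id']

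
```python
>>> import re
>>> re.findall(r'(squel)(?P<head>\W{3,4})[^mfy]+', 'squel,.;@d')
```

[('squel', ',.;@')]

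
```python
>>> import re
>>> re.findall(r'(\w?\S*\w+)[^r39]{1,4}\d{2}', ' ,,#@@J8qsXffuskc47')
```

[',,#@@J8qsXffusk']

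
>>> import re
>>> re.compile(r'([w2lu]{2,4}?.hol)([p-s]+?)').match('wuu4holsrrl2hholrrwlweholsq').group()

'wuu4hols'

`re.match` won't scan ahead — the pattern has to work from the very first character.
The match spans [0:8] → 'wuu4hols'.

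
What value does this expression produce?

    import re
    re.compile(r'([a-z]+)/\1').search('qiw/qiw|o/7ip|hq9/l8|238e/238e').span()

`\1` is not a pattern — it's the concrete string captured by group 1, re-applied verbatim.
The match spans [0:7] → 'qiw/qiw'.

(0, 7)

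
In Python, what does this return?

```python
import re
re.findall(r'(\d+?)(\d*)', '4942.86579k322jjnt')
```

The pattern matches one or more of a digit (lazy) (captured); then zero or more of a digit (captured).
Because the quantifier is non-greedy, it stops expanding at the earliest point where the rest of the pattern can succeed.
Matches: at [0:4] match '4942', groups = ('4', '942'); at [5:10] match '86579', groups = ('8', '6579'); at [11:14] match '322', groups = ('3', '22').
2 groups means each result is a tuple of 2 captured strings — 3 here.

[('4', '942'), ('8', '6579'), ('3', '22')]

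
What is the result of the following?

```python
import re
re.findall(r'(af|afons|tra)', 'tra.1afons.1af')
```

`|` is ordered: at each position the engine commits to the first alternative that works.
Matches: at [0:3] match 'tra', group 1 = 'tra'; at [5:7] match 'af', group 1 = 'af'; at [12:14] match 'af', group 1 = 'af'.
`findall` collects group 1 from each match (3 total).

['tra', 'af', 'af']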